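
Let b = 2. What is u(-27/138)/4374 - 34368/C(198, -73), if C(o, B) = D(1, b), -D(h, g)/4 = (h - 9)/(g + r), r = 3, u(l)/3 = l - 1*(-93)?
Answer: -120050297/22356 ≈ -5369.9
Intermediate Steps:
u(l) = 279 + 3*l (u(l) = 3*(l - 1*(-93)) = 3*(l + 93) = 3*(93 + l) = 279 + 3*l)
D(h, g) = -4*(-9 + h)/(3 + g) (D(h, g) = -4*(h - 9)/(g + 3) = -4*(-9 + h)/(3 + g))
C(o, B) = 32/5 (C(o, B) = 4*(9 - 1*1)/(3 + 2) = 4*(9 - 1)/5 = 4*(1/5)*8 = 32/5)
u(-27/138)/4374 - 34368/C(198, -73) = (279 + 3*(-27/138))/4374 - 34368/32/5 = (279 + 3*(-27*1/138))*(1/4374) - 34368*5/32 = (279 + 3*(-9/46))*(1/4374) - 5370 = (279 - 27/46)*(1/4374) - 5370 = (12807/46)*(1/4374) - 5370 = 1423/22356 - 5370 = -120050297/22356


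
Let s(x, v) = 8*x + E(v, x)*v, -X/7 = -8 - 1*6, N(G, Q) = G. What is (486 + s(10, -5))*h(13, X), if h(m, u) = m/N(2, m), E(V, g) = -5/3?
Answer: 22399/6 ≈ 3733.2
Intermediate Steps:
E(V, g) = -5/3 (E(V, g) = -5*⅓ = -5/3)
X = 98 (X = -7*(-8 - 1*6) = -7*(-8 - 6) = -7*(-14) = 98)
s(x, v) = 8*x - 5*v/3
h(m, u) = m/2
(486 + s(10, -5))*h(13, X) = (486 + (8*10 - 5/3*(-5)))*((½)*13) = (486 + (80 + 25/3))*(13/2) = (486 + 265/3)*(13/2) = (1723/3)*(13/2) = 22399/6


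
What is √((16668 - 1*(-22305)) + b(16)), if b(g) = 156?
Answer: √39129 ≈ 197.81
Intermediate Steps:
√((16668 - 1*(-22305)) + b(16)) = √((16668 - 1*(-22305)) + 156) = √((16668 + 22305) + 156) = √(38973 + 156) = √39129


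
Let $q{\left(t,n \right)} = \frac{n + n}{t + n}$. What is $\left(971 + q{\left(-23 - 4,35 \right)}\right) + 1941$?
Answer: $\frac{11683}{4} \approx 2920.8$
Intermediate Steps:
$q{\left(t,n \right)} = \frac{2 n}{n + t}$
$\left(971 + q{\left(-23 - 4,35 \right)}\right) + 1941 = \left(971 + 2 \cdot 35 \frac{1}{35 - 27}\right) + 1941 = \left(971 + 2 \cdot 35 \cdot \frac{1}{8}\right) + 1941 = \left(971 + \frac{35}{4}\right) + 1941 = \frac{3919}{4} + 1941 = \frac{11683}{4}$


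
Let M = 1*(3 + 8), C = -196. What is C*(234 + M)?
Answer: -48020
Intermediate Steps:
M = 11 (M = 1*11 = 11)
C*(234 + M) = -196*(234 + 11) = -196*245 = -48020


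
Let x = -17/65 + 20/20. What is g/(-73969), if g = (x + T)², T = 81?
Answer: -4032567/44645575 ≈ -0.090324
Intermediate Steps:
x = 48/65 (x = -17*1/65 + 20*(1/20) = -17/65 + 1 = 48/65 ≈ 0.73846)
g = 28227969/4225 (g = (48/65 + 81)² = (5313/65)² = 28227969/4225 ≈ 6681.2)
g/(-73969) = (28227969/4225)/(-73969) = (28227969/4225)*(-1/73969) = -4032567/44645575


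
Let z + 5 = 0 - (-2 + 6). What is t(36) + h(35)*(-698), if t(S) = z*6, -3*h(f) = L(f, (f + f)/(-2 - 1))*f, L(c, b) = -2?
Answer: -49022/3 ≈ -16341.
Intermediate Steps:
h(f) = 2*f/3 (h(f) = -(-2)*f/3 = 2*f/3)
z = -9 (z = -5 + (0 - (-2 + 6)) = -5 + (0 - 1*4) = -5 + (0 - 4) = -5 - 4 = -9)
t(S) = -54 (t(S) = -9*6 = -54)
t(36) + h(35)*(-698) = -54 + ((2/3)*35)*(-698) = -54 + (70/3)*(-698) = -54 - 48860/3 = -49022/3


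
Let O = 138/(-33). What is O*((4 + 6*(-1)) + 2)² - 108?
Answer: -108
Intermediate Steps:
O = -46/11 (O = 138*(-1/33) = -46/11 ≈ -4.1818)
O*((4 + 6*(-1)) + 2)² - 108 = -46*((4 + 6*(-1)) + 2)²/11 - 108 = -46*((4 - 6) + 2)²/11 - 108 = -46*(-2 + 2)²/11 - 108 = -46/11*0² - 108 = -46/11*0 - 108 = 0 - 108 = -108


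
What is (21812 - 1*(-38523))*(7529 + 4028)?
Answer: 697291595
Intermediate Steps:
(21812 - 1*(-38523))*(7529 + 4028) = (21812 + 38523)*11557 = 60335*11557 = 697291595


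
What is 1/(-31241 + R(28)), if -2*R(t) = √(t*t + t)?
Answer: -4463/139428554 + √203/975999878 ≈ -3.1995e-5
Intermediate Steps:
R(t) = -√(t + t²)/2 (R(t) = -√(t*t + t)/2 = -√(t² + t)/2 = -√(t + t²)/2)
1/(-31241 + R(28)) = 1/(-31241 - 2*√7*√(1 + 28)/2) = 1/(-31241 - 2*√203/2) = 1/(-31241 - √203)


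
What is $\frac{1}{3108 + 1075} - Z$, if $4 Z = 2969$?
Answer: $- \frac{12419323}{16732} \approx -742.25$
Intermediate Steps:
$Z = \frac{2969}{4}$ ($Z = \frac{1}{4} \cdot 2969 = \frac{2969}{4} \approx 742.25$)
$\frac{1}{3108 + 1075} - Z = \frac{1}{3108 + 1075} - \frac{2969}{4} = \frac{1}{4183} - \frac{2969}{4} = - \frac{12419323}{16732}$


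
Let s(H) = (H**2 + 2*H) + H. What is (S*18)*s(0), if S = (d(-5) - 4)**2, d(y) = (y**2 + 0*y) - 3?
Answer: 0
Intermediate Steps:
d(y) = -3 + y**2 (d(y) = (y**2 + 0) - 3 = y**2 - 3 = -3 + y**2)
S = 324 (S = ((-3 + (-5)**2) - 4)**2 = ((-3 + 25) - 4)**2 = (22 - 4)**2 = 18**2 = 324)
s(H) = H**2 + 3*H
(S*18)*s(0) = (324*18)*(0*(3 + 0)) = 5832*(0*3) = 5832*0 = 0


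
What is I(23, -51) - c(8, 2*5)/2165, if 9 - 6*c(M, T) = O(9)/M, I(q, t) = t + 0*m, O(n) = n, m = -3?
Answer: -1766661/34640 ≈ -51.001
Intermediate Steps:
I(q, t) = t (I(q, t) = t + 0*(-3) = t + 0 = t)
c(M, T) = 3/2 - 3/(2*M)
I(23, -51) - c(8, 2*5)/2165 = -51 - (3/2)*(-1 + 8)/8/2165 = -51 - (3/2)*(1/8)*7/2165 = -51 - 21/(16*2165) = -51 - 1*21/34640 = -51 - 21/34640 = -1766661/34640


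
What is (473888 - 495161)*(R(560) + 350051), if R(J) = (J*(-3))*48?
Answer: -5731180203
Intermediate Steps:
R(J) = -144*J (R(J) = -3*J*48 = -144*J)
(473888 - 495161)*(R(560) + 350051) = (473888 - 495161)*(-144*560 + 350051) = -21273*(-80640 + 350051) = -21273*269411 = -5731180203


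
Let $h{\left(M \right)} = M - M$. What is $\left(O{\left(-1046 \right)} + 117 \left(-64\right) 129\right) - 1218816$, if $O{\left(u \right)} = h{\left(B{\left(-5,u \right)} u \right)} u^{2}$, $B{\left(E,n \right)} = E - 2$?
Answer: $-2184768$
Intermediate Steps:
$B{\left(E,n \right)} = -2 + E$ ($B{\left(E,n \right)} = E - 2 = -2 + E$)
$h{\left(M \right)} = 0$
$O{\left(u \right)} = 0$ ($O{\left(u \right)} = 0 u^{2} = 0$)
$\left(O{\left(-1046 \right)} + 117 \left(-64\right) 129\right) - 1218816 = \left(0 + 117 \left(-64\right) 129\right) - 1218816 = \left(0 - 965952\right) - 1218816 = -965952 - 1218816 = -2184768$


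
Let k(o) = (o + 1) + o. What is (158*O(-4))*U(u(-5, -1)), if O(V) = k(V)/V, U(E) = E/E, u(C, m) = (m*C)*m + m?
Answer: 553/2 ≈ 276.50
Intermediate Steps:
k(o) = 1 + 2*o (k(o) = (1 + o) + o = 1 + 2*o)
u(C, m) = m + C*m² (u(C, m) = (C*m)*m + m = C*m² + m = m + C*m²)
U(E) = 1
O(V) = (1 + 2*V)/V
(158*O(-4))*U(u(-5, -1)) = (158*(2 + 1/(-4)))*1 = (158*(2 - ¼))*1 = (158*(7/4))*1 = (553/2)*1 = 553/2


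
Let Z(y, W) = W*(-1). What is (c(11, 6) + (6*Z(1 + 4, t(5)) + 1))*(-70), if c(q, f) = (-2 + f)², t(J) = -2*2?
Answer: -2870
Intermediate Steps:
t(J) = -4
Z(y, W) = -W
(c(11, 6) + (6*Z(1 + 4, t(5)) + 1))*(-70) = ((-2 + 6)² + (6*(-1*(-4)) + 1))*(-70) = (4² + (6*4 + 1))*(-70) = (16 + (24 + 1))*(-70) = (16 + 25)*(-70) = 41*(-70) = -2870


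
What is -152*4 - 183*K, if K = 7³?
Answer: -63377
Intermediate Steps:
K = 343
-152*4 - 183*K = -152*4 - 183*343 = -608 - 62769 = -63377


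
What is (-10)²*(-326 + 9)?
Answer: -31700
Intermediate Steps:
(-10)²*(-326 + 9) = 100*(-317) = -31700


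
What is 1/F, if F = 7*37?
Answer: 1/259 ≈ 0.0038610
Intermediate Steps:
F = 259
1/F = 1/259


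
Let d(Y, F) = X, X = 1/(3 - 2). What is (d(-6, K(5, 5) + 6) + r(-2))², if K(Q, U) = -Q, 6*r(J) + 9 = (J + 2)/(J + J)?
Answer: ¼ ≈ 0.25000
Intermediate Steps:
r(J) = -3/2 + (2 + J)/(12*J) (r(J) = -3/2 + ((J + 2)/(J + J))/6 = -3/2 + ((2 + J)/((2*J)))/6 = -3/2 + ((2 + J)*(1/(2*J)))/6 = -3/2 + ((2 + J)/(2*J))/6 = -3/2 + (2 + J)/(12*J))
X = 1 (X = 1/1 = 1)
d(Y, F) = 1
(d(-6, K(5, 5) + 6) + r(-2))² = (1 + (1/12)*(2 - 17*(-2))/(-2))² = (1 + (1/12)*(-½)*(2 + 34))² = (1 + (1/12)*(-½)*36)² = (1 - 3/2)² = (-½)² = ¼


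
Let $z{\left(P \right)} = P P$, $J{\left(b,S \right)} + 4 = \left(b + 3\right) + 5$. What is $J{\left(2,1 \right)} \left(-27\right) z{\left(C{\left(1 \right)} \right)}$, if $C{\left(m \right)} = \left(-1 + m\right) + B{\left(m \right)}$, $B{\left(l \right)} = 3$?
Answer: $-1458$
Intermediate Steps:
$C{\left(m \right)} = 2 + m$ ($C{\left(m \right)} = \left(-1 + m\right) + 3 = 2 + m$)
$J{\left(b,S \right)} = 4 + b$ ($J{\left(b,S \right)} = -4 + \left(\left(b + 3\right) + 5\right) = -4 + \left(\left(3 + b\right) + 5\right) = -4 + \left(8 + b\right) = 4 + b$)
$z{\left(P \right)} = P^{2}$
$J{\left(2,1 \right)} \left(-27\right) z{\left(C{\left(1 \right)} \right)} = \left(4 + 2\right) \left(-27\right) \left(2 + 1\right)^{2} = 6 \left(-27\right) 3^{2} = \left(-162\right) 9 = -1458$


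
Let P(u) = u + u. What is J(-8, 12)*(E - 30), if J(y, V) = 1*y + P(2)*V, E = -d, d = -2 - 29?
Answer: 40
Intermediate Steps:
P(u) = 2*u
d = -31
E = 31 (E = -1*(-31) = 31)
J(y, V) = y + 4*V (J(y, V) = 1*y + (2*2)*V = y + 4*V)
J(-8, 12)*(E - 30) = (-8 + 4*12)*(31 - 30) = (-8 + 48)*1 = 40*1 = 40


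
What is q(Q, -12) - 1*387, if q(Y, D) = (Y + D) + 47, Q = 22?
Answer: -330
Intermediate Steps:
q(Y, D) = 47 + D + Y (q(Y, D) = (D + Y) + 47 = 47 + D + Y)
q(Q, -12) - 1*387 = (47 - 12 + 22) - 1*387 = 57 - 387 = -330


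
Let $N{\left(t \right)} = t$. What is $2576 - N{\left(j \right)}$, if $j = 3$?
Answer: $2573$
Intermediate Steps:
$2576 - N{\left(j \right)} = 2576 - 3 = 2573$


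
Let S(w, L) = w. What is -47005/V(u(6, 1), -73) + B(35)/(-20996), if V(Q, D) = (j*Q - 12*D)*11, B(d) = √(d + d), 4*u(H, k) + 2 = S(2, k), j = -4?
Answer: -47005/9636 - √70/20996 ≈ -4.8785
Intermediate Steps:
u(H, k) = 0 (u(H, k) = -½ + (¼)*2 = -½ + ½ = 0)
B(d) = √2*√d (B(d) = √(2*d) = √2*√d)
V(Q, D) = -132*D - 44*Q (V(Q, D) = (-4*Q - 12*D)*11 = (-12*D - 4*Q)*11 = -132*D - 44*Q)
-47005/V(u(6, 1), -73) + B(35)/(-20996) = -47005/(-132*(-73) - 44*0) + (√2*√35)/(-20996) = -47005/(9636 + 0) + √70*(-1/20996) = -47005/9636 - √70/20996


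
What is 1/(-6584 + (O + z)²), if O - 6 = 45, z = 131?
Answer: 1/26540 ≈ 3.7679e-5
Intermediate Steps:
O = 51 (O = 6 + 45 = 51)
1/(-6584 + (O + z)²) = 1/(-6584 + (51 + 131)²) = 1/(-6584 + 182²) = 1/(-6584 + 33124) = 1/26540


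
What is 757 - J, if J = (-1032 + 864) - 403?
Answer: 1328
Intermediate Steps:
J = -571 (J = -168 - 403 = -571)
757 - J = 757 - 1*(-571) = 757 + 571 = 1328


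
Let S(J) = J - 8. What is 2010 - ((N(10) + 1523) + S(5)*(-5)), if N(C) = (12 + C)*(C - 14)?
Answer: 560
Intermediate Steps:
S(J) = -8 + J
N(C) = (-14 + C)*(12 + C) (N(C) = (12 + C)*(-14 + C) = (-14 + C)*(12 + C))
2010 - ((N(10) + 1523) + S(5)*(-5)) = 2010 - (((-168 + 10**2 - 2*10) + 1523) + (-8 + 5)*(-5)) = 2010 - (((-168 + 100 - 20) + 1523) - 3*(-5)) = 2010 - ((-88 + 1523) + 15) = 2010 - (1435 + 15) = 2010 - 1*1450 = 2010 - 1450 = 560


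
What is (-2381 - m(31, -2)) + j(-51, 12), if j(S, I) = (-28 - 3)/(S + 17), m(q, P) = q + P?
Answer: -81909/34 ≈ -2409.1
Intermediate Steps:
m(q, P) = P + q
j(S, I) = -31/(17 + S)
(-2381 - m(31, -2)) + j(-51, 12) = (-2381 - (-2 + 31)) - 31/(17 - 51) = (-2381 - 1*29) - 31/(-34) = (-2381 - 29) - 31*(-1/34) = -2410 + 31/34 = -81909/34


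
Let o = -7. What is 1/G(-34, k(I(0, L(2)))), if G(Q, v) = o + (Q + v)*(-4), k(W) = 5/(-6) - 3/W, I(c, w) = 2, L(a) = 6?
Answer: 3/415 ≈ 0.0072289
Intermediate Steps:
k(W) = -⅚ - 3/W (k(W) = 5*(-⅙) - 3/W = -⅚ - 3/W)
G(Q, v) = -7 - 4*Q - 4*v (G(Q, v) = -7 + (Q + v)*(-4) = -7 + (-4*Q - 4*v) = -7 - 4*Q - 4*v)
1/G(-34, k(I(0, L(2)))) = 1/(-7 - 4*(-34) - 4*(-⅚ - 3/2)) = 1/(-7 + 136 - 4*(-⅚ - 3*½)) = 1/(-7 + 136 - 4*(-⅚ - 3/2)) = 1/(-7 + 136 - 4*(-7/3)) = 1/(-7 + 136 + 28/3) = 1/(415/3) = 3/415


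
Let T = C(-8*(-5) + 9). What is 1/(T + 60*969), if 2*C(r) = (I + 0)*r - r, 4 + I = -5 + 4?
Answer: 1/57993 ≈ 1.7243e-5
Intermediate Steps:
I = -5 (I = -4 + (-5 + 4) = -4 - 1 = -5)
C(r) = -3*r (C(r) = ((-5 + 0)*r - r)/2 = (-5*r - r)/2 = (-6*r)/2 = -3*r)
T = -147 (T = -3*(-8*(-5) + 9) = -3*(40 + 9) = -3*49 = -147)
1/(T + 60*969) = 1/(-147 + 60*969) = 1/(-147 + 58140) = 1/57993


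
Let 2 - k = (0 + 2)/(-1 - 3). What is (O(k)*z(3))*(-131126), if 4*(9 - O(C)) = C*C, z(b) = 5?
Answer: -39009985/8 ≈ -4.8762e+6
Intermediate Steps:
k = 5/2 (k = 2 - (0 + 2)/(-1 - 3) = 2 - 2/(-4) = 2 - 2*(-1)/4 = 2 - 1*(-1/2) = 2 + 1/2 = 5/2 ≈ 2.5000)
O(C) = 9 - C**2/4 (O(C) = 9 - C*C/4 = 9 - C**2/4)
(O(k)*z(3))*(-131126) = ((9 - (5/2)**2/4)*5)*(-131126) = ((9 - 1/4*25/4)*5)*(-131126) = ((9 - 25/16)*5)*(-131126) = ((119/16)*5)*(-131126) = (595/16)*(-131126) = -39009985/8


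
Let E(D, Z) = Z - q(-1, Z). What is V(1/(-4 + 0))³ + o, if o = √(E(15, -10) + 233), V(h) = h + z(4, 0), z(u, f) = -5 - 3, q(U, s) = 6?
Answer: -35937/64 + √217 ≈ -546.79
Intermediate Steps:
E(D, Z) = -6 + Z (E(D, Z) = Z - 1*6 = Z - 6 = -6 + Z)
z(u, f) = -8
V(h) = -8 + h (V(h) = h - 8 = -8 + h)
o = √217 (o = √((-6 - 10) + 233) = √(-16 + 233) = √217 ≈ 14.731)
V(1/(-4 + 0))³ + o = (-8 + 1/(-4 + 0))³ + √217 = (-8 + 1/(-4))³ + √217 = (-8 - ¼)³ + √217 = (-33/4)³ + √217 = -35937/64 + √217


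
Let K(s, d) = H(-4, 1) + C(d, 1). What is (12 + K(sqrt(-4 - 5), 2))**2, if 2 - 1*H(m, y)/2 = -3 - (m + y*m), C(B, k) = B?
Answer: 64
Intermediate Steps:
H(m, y) = 10 + 2*m + 2*m*y (H(m, y) = 4 - 2*(-3 - (m + y*m)) = 4 - 2*(-3 - (m + m*y)) = 4 - 2*(-3 + (-m - m*y)) = 4 - 2*(-3 - m - m*y) = 4 + (6 + 2*m + 2*m*y) = 10 + 2*m + 2*m*y)
K(s, d) = -6 + d (K(s, d) = (10 + 2*(-4) + 2*(-4)*1) + d = (10 - 8 - 8) + d = -6 + d)
(12 + K(sqrt(-4 - 5), 2))**2 = (12 + (-6 + 2))**2 = (12 - 4)**2 = 8**2 = 64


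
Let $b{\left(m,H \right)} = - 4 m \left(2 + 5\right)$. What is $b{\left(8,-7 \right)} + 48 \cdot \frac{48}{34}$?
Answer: $- \frac{2656}{17} \approx -156.24$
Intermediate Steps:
$b{\left(m,H \right)} = - 28 m$ ($b{\left(m,H \right)} = - 4 m 7 = - 28 m$)
$b{\left(8,-7 \right)} + 48 \cdot \frac{48}{34} = \left(-28\right) 8 + 48 \cdot \frac{48}{34} = -224 + 48 \cdot 48 \cdot \frac{1}{34} = -224 + 48 \cdot \frac{24}{17} = -224 + \frac{1152}{17} = - \frac{2656}{17}$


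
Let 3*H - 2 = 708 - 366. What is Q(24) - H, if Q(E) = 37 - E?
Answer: -305/3 ≈ -101.67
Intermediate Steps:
H = 344/3 (H = ⅔ + (708 - 366)/3 = ⅔ + (⅓)*342 = ⅔ + 114 = 344/3 ≈ 114.67)
Q(24) - H = (37 - 1*24) - 1*344/3 = (37 - 24) - 344/3 = 13 - 344/3 = -305/3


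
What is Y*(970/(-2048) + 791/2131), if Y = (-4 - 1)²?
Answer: -5588775/2182144 ≈ -2.5611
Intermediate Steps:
Y = 25 (Y = (-5)² = 25)
Y*(970/(-2048) + 791/2131) = 25*(970/(-2048) + 791/2131) = 25*(970*(-1/2048) + 791*(1/2131)) = 25*(-485/1024 + 791/2131) = 25*(-223551/2182144) = -5588775/2182144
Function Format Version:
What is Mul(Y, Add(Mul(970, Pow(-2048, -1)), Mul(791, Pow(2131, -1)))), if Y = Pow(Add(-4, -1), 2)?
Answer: Rational(-5588775, 2182144) ≈ -2.5611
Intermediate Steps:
Y = 25 (Y = Pow(-5, 2) = 25)
Mul(Y, Add(Mul(970, Pow(-2048, -1)), Mul(791, Pow(2131, -1)))) = Mul(25, Add(Mul(970, Pow(-2048, -1)), Mul(791, Pow(2131, -1)))) = Mul(25, Add(Mul(970, Rational(-1, 2048)), Mul(791, Rational(1, 2131)))) = Mul(25, Add(Rational(-485, 1024), Rational(791, 2131))) = Mul(25, Rational(-223551, 2182144)) = Rational(-5588775, 2182144)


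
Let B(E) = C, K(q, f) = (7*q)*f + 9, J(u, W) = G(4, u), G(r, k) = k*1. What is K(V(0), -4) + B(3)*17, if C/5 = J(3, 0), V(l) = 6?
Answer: 96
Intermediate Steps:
G(r, k) = k
J(u, W) = u
C = 15 (C = 5*3 = 15)
K(q, f) = 9 + 7*f*q (K(q, f) = 7*f*q + 9 = 9 + 7*f*q)
B(E) = 15
K(V(0), -4) + B(3)*17 = (9 + 7*(-4)*6) + 15*17 = (9 - 168) + 255 = -159 + 255 = 96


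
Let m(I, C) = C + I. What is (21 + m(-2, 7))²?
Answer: 676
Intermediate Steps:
(21 + m(-2, 7))² = (21 + (7 - 2))² = (21 + 5)² = 26² = 676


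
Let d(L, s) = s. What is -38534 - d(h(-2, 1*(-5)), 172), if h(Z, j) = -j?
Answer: -38706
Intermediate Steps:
-38534 - d(h(-2, 1*(-5)), 172) = -38534 - 1*172 = -38534 - 172 = -38706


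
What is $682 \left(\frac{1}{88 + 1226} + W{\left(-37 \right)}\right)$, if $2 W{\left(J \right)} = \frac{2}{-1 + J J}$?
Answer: $\frac{50809}{49932} \approx 1.0176$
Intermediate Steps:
$W{\left(J \right)} = \frac{1}{-1 + J^{2}}$ ($W{\left(J \right)} = \frac{2 \frac{1}{-1 + J J}}{2} = \frac{2 \frac{1}{-1 + J^{2}}}{2} = \frac{1}{-1 + J^{2}}$)
$682 \left(\frac{1}{88 + 1226} + W{\left(-37 \right)}\right) = 682 \left(\frac{1}{88 + 1226} + \frac{1}{-1 + \left(-37\right)^{2}}\right) = 682 \left(\frac{1}{1314} + \frac{1}{-1 + 1369}\right) = 682 \left(\frac{1}{1314} + \frac{1}{1368}\right) = 682 \cdot \frac{149}{99864} = \frac{50809}{49932}$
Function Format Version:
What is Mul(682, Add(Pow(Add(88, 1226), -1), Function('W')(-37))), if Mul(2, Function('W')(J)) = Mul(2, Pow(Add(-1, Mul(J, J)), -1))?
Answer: Rational(50809, 49932) ≈ 1.0176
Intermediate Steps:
Function('W')(J) = Pow(Add(-1, Pow(J, 2)), -1) (Function('W')(J) = Mul(Rational(1, 2), Mul(2, Pow(Add(-1, Mul(J, J)), -1))) = Mul(Rational(1, 2), Mul(2, Pow(Add(-1, Pow(J, 2)), -1))) = Pow(Add(-1, Pow(J, 2)), -1))
Mul(682, Add(Pow(Add(88, 1226), -1), Function('W')(-37))) = Mul(682, Add(Pow(Add(88, 1226), -1), Pow(Add(-1, Pow(-37, 2)), -1))) = Mul(682, Add(Pow(1314, -1), Pow(Add(-1, 1369), -1))) = Mul(682, Add(Rational(1, 1314), Pow(1368, -1))) = Mul(682, Add(Rational(1, 1314), Rational(1, 1368))) = Mul(682, Rational(149, 99864)) = Rational(50809, 49932)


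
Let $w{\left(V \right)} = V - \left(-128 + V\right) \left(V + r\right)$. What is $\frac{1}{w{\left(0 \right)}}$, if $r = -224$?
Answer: $- \frac{1}{28672} \approx -3.4877 \cdot 10^{-5}$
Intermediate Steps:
$w{\left(V \right)} = V - \left(-224 + V\right) \left(-128 + V\right)$ ($w{\left(V \right)} = V - \left(-128 + V\right) \left(V - 224\right) = V - \left(-128 + V\right) \left(-224 + V\right) = V - \left(-224 + V\right) \left(-128 + V\right)$)
$\frac{1}{w{\left(0 \right)}} = \frac{1}{-28672 - 0^{2} + 353 \cdot 0} = \frac{1}{-28672 - 0 + 0} = \frac{1}{-28672 + 0 + 0} = \frac{1}{-28672} = - \frac{1}{28672}$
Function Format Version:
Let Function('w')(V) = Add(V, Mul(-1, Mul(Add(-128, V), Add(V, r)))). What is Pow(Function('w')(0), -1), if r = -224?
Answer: Rational(-1, 28672) ≈ -3.4877e-5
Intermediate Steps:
Function('w')(V) = Add(V, Mul(-1, Add(-224, V), Add(-128, V))) (Function('w')(V) = Add(V, Mul(-1, Mul(Add(-128, V), Add(V, -224)))) = Add(V, Mul(-1, Mul(Add(-128, V), Add(-224, V)))) = Add(V, Mul(-1, Mul(Add(-224, V), Add(-128, V)))) = Add(V, Mul(-1, Add(-224, V), Add(-128, V))))
Pow(Function('w')(0), -1) = Pow(Add(-28672, Mul(-1, Pow(0, 2)), Mul(353, 0)), -1) = Pow(Add(-28672, Mul(-1, 0), 0), -1) = Pow(Add(-28672, 0, 0), -1) = Pow(-28672, -1) = Rational(-1, 28672)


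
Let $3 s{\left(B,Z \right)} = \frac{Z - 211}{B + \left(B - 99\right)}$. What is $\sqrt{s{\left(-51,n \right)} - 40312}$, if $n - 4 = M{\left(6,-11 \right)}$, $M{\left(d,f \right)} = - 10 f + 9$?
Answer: $\frac{4 i \sqrt{101789951}}{201} \approx 200.78 i$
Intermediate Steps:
$M{\left(d,f \right)} = 9 - 10 f$
$n = 123$ ($n = 4 + \left(9 - -110\right) = 4 + \left(9 + 110\right) = 4 + 119 = 123$)
$s{\left(B,Z \right)} = \frac{-211 + Z}{3 \left(-99 + 2 B\right)}$ ($s{\left(B,Z \right)} = \frac{\left(Z - 211\right) \frac{1}{B + \left(B - 99\right)}}{3} = \frac{\left(-211 + Z\right) \frac{1}{B + \left(B - 99\right)}}{3} = \frac{\left(-211 + Z\right) \frac{1}{B + \left(-99 + B\right)}}{3} = \frac{\left(-211 + Z\right) \frac{1}{-99 + 2 B}}{3} = \frac{\frac{1}{-99 + 2 B} \left(-211 + Z\right)}{3} = \frac{-211 + Z}{3 \left(-99 + 2 B\right)}$)
$\sqrt{s{\left(-51,n \right)} - 40312} = \sqrt{\frac{-211 + 123}{3 \left(-99 + 2 \left(-51\right)\right)} - 40312} = \sqrt{\frac{1}{3} \frac{1}{-99 - 102} \left(-88\right) - 40312} = \sqrt{\frac{1}{3} \frac{1}{-201} \left(-88\right) - 40312} = \sqrt{\frac{1}{3} \left(- \frac{1}{201}\right) \left(-88\right) - 40312} = \sqrt{\frac{88}{603} - 40312} = \sqrt{- \frac{24308048}{603}} = \frac{4 i \sqrt{101789951}}{201}$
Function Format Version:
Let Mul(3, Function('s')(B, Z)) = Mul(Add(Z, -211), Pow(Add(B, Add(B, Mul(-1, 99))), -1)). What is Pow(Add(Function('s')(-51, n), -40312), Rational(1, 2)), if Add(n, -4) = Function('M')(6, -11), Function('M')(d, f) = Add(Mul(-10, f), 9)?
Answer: Mul(Rational(4, 201), I, Pow(101789951, Rational(1, 2))) ≈ Mul(200.78, I)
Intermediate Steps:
Function('M')(d, f) = Add(9, Mul(-10, f))
n = 123 (n = Add(4, Add(9, Mul(-10, -11))) = Add(4, Add(9, 110)) = Add(4, 119) = 123)
Function('s')(B, Z) = Mul(Rational(1, 3), Pow(Add(-99, Mul(2, B)), -1), Add(-211, Z)) (Function('s')(B, Z) = Mul(Rational(1, 3), Mul(Add(Z, -211), Pow(Add(B, Add(B, Mul(-1, 99))), -1))) = Mul(Rational(1, 3), Mul(Add(-211, Z), Pow(Add(B, Add(B, -99)), -1))) = Mul(Rational(1, 3), Mul(Add(-211, Z), Pow(Add(B, Add(-99, B)), -1))) = Mul(Rational(1, 3), Mul(Add(-211, Z), Pow(Add(-99, Mul(2, B)), -1))) = Mul(Rational(1, 3), Mul(Pow(Add(-99, Mul(2, B)), -1), Add(-211, Z))) = Mul(Rational(1, 3), Pow(Add(-99, Mul(2, B)), -1), Add(-211, Z)))
Pow(Add(Function('s')(-51, n), -40312), Rational(1, 2)) = Pow(Add(Mul(Rational(1, 3), Pow(Add(-99, Mul(2, -51)), -1), Add(-211, 123)), -40312), Rational(1, 2)) = Pow(Add(Mul(Rational(1, 3), Pow(Add(-99, -102), -1), -88), -40312), Rational(1, 2)) = Pow(Add(Mul(Rational(1, 3), Pow(-201, -1), -88), -40312), Rational(1, 2)) = Pow(Add(Mul(Rational(1, 3), Rational(-1, 201), -88), -40312), Rational(1, 2)) = Pow(Add(Rational(88, 603), -40312), Rational(1, 2)) = Pow(Rational(-24308048, 603), Rational(1, 2)) = Mul(Rational(4, 201), I, Pow(101789951, Rational(1, 2)))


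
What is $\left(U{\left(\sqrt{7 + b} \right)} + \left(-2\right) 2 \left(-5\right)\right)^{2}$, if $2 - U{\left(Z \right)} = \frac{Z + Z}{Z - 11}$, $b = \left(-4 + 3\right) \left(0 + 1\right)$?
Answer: $\frac{6464668}{13225} + \frac{111848 \sqrt{6}}{13225} \approx 509.54$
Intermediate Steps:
$b = -1$ ($b = \left(-1\right) 1 = -1$)
$U{\left(Z \right)} = 2 - \frac{2 Z}{-11 + Z}$ ($U{\left(Z \right)} = 2 - \frac{Z + Z}{Z - 11} = 2 - \frac{2 Z}{-11 + Z}$)
$\left(U{\left(\sqrt{7 + b} \right)} + \left(-2\right) 2 \left(-5\right)\right)^{2} = \left(- \frac{22}{-11 + \sqrt{7 - 1}} + \left(-2\right) 2 \left(-5\right)\right)^{2} = \left(- \frac{22}{-11 + \sqrt{6}} - -20\right)^{2} = \left(- \frac{22}{-11 + \sqrt{6}} + 20\right)^{2} = \left(20 - \frac{22}{-11 + \sqrt{6}}\right)^{2}$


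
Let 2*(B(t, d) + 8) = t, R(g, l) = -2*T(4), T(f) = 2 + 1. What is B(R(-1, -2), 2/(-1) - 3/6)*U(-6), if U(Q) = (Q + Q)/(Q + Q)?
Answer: -11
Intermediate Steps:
T(f) = 3
R(g, l) = -6 (R(g, l) = -2*3 = -6)
B(t, d) = -8 + t/2
U(Q) = 1 (U(Q) = (2*Q)/((2*Q)) = (2*Q)*(1/(2*Q)) = 1)
B(R(-1, -2), 2/(-1) - 3/6)*U(-6) = (-8 + (½)*(-6))*1 = (-8 - 3)*1 = -11*1 = -11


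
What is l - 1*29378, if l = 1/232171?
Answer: -6820719637/232171 ≈ -29378.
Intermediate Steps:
l = 1/232171 ≈ 4.3072e-6
l - 1*29378 = 1/232171 - 1*29378 = 1/232171 - 29378 = -6820719637/232171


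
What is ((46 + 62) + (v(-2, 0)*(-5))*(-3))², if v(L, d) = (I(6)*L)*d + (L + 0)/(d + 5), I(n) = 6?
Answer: 10404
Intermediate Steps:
v(L, d) = L/(5 + d) + 6*L*d (v(L, d) = (6*L)*d + (L + 0)/(d + 5) = 6*L*d + L/(5 + d) = L/(5 + d) + 6*L*d)
((46 + 62) + (v(-2, 0)*(-5))*(-3))² = ((46 + 62) + (-2*(1 + 6*0² + 30*0)/(5 + 0)*(-5))*(-3))² = (108 + (-2*(1 + 6*0 + 0)/5*(-5))*(-3))² = (108 + (-2*⅕*(1 + 0 + 0)*(-5))*(-3))² = (108 + (-2*⅕*1*(-5))*(-3))² = (108 - ⅖*(-5)*(-3))² = (108 + 2*(-3))² = (108 - 6)² = 102² = 10404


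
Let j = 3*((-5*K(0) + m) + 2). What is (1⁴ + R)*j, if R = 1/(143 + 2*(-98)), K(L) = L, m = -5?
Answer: -468/53 ≈ -8.8302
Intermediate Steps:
R = -1/53 (R = 1/(143 - 196) = 1/(-53) = -1/53 ≈ -0.018868)
j = -9 (j = 3*((-5*0 - 5) + 2) = 3*((0 - 5) + 2) = 3*(-5 + 2) = 3*(-3) = -9)
(1⁴ + R)*j = (1⁴ - 1/53)*(-9) = (1 - 1/53)*(-9) = (52/53)*(-9) = -468/53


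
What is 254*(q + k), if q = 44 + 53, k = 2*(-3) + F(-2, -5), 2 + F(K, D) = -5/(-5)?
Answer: 22860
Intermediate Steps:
F(K, D) = -1 (F(K, D) = -2 - 5/(-5) = -2 - 5*(-⅕) = -2 + 1 = -1)
k = -7 (k = 2*(-3) - 1 = -6 - 1 = -7)
q = 97
254*(q + k) = 254*(97 - 7) = 254*90 = 22860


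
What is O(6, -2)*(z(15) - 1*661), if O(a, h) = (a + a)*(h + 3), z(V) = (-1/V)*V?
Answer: -7944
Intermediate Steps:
z(V) = -1
O(a, h) = 2*a*(3 + h) (O(a, h) = (2*a)*(3 + h) = 2*a*(3 + h))
O(6, -2)*(z(15) - 1*661) = (2*6*(3 - 2))*(-1 - 1*661) = (2*6*1)*(-1 - 661) = 12*(-662) = -7944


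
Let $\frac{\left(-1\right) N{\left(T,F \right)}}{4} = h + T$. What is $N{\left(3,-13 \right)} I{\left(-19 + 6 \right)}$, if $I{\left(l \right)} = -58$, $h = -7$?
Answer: $-928$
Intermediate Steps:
$N{\left(T,F \right)} = 28 - 4 T$ ($N{\left(T,F \right)} = - 4 \left(-7 + T\right) = 28 - 4 T$)
$N{\left(3,-13 \right)} I{\left(-19 + 6 \right)} = \left(28 - 12\right) \left(-58\right) = 16 \left(-58\right) = -928$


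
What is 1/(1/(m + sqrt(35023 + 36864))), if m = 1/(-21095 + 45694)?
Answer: 1/24599 + sqrt(71887) ≈ 268.12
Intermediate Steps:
m = 1/24599 ≈ 4.0652e-5
1/(1/(m + sqrt(35023 + 36864))) = 1/(1/(1/24599 + sqrt(35023 + 36864))) = 1/(1/(1/24599 + sqrt(71887))) = 1/24599 + sqrt(71887)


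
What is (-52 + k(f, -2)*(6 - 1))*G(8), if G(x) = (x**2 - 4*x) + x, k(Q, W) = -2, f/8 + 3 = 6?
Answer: -2480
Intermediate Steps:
f = 24 (f = -24 + 8*6 = -24 + 48 = 24)
G(x) = x**2 - 3*x
(-52 + k(f, -2)*(6 - 1))*G(8) = (-52 - 2*(6 - 1))*(8*(-3 + 8)) = (-52 - 2*5)*(8*5) = (-52 - 10)*40 = -62*40 = -2480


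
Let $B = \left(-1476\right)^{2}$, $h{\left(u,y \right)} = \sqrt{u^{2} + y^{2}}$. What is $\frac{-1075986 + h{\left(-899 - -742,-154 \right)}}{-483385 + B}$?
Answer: $- \frac{1075986}{1695191} + \frac{\sqrt{48365}}{1695191} \approx -0.6346$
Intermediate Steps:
$B = 2178576$
$\frac{-1075986 + h{\left(-899 - -742,-154 \right)}}{-483385 + B} = \frac{-1075986 + \sqrt{\left(-899 - -742\right)^{2} + \left(-154\right)^{2}}}{-483385 + 2178576} = \frac{-1075986 + \sqrt{\left(-899 + 742\right)^{2} + 23716}}{1695191} = \left(-1075986 + \sqrt{\left(-157\right)^{2} + 23716}\right) \frac{1}{1695191} = \left(-1075986 + \sqrt{24649 + 23716}\right) \frac{1}{1695191} = \left(-1075986 + \sqrt{48365}\right) \frac{1}{1695191} = - \frac{1075986}{1695191} + \frac{\sqrt{48365}}{1695191}$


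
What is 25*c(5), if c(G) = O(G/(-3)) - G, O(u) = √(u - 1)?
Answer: -125 + 50*I*√6/3 ≈ -125.0 + 40.825*I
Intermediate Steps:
O(u) = √(-1 + u)
c(G) = √(-1 - G/3) - G (c(G) = √(-1 + G/(-3)) - G = √(-1 + G*(-⅓)) - G = √(-1 - G/3) - G)
25*c(5) = 25*(-1*5 + √(-9 - 3*5)/3) = 25*(-5 + √(-9 - 15)/3) = 25*(-5 + √(-24)/3) = 25*(-5 + (2*I*√6)/3) = 25*(-5 + 2*I*√6/3) = -125 + 50*I*√6/3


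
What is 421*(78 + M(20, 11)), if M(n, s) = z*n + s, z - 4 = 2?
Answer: 87989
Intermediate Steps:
z = 6 (z = 4 + 2 = 6)
M(n, s) = s + 6*n (M(n, s) = 6*n + s = s + 6*n)
421*(78 + M(20, 11)) = 421*(78 + (11 + 6*20)) = 421*(78 + (11 + 120)) = 421*(78 + 131) = 421*209 = 87989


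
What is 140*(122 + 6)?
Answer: 17920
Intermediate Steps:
140*(122 + 6) = 140*128 = 17920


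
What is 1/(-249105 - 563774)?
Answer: -1/812879 ≈ -1.2302e-6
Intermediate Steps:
1/(-249105 - 563774) = 1/(-812879) = -1/812879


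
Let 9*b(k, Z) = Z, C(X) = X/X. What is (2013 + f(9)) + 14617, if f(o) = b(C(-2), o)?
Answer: 16631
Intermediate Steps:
C(X) = 1
b(k, Z) = Z/9
f(o) = o/9
(2013 + f(9)) + 14617 = (2013 + (1/9)*9) + 14617 = (2013 + 1) + 14617 = 2014 + 14617 = 16631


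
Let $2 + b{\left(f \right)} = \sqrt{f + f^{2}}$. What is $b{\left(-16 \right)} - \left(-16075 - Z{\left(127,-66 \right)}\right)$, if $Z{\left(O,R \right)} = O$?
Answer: $16200 + 4 \sqrt{15} \approx 16216.0$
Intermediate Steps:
$b{\left(f \right)} = -2 + \sqrt{f + f^{2}}$
$b{\left(-16 \right)} - \left(-16075 - Z{\left(127,-66 \right)}\right) = \left(-2 + \sqrt{- 16 \left(1 - 16\right)}\right) - \left(-16075 - 127\right) = \left(-2 + \sqrt{\left(-16\right) \left(-15\right)}\right) - \left(-16075 - 127\right) = \left(-2 + \sqrt{240}\right) - -16202 = \left(-2 + 4 \sqrt{15}\right) + 16202 = 16200 + 4 \sqrt{15}$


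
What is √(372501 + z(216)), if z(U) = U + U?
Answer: 3*√41437 ≈ 610.68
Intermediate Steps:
z(U) = 2*U
√(372501 + z(216)) = √(372501 + 2*216) = √(372501 + 432) = √372933 = 3*√41437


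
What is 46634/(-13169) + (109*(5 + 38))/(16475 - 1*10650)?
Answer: -209919947/76709425 ≈ -2.7366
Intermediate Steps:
46634/(-13169) + (109*(5 + 38))/(16475 - 1*10650) = 46634*(-1/13169) + (109*43)/(16475 - 10650) = -46634/13169 + 4687/5825 = -209919947/76709425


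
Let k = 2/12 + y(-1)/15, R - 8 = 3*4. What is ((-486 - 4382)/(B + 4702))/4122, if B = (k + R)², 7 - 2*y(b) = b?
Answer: -243400/1055133301 ≈ -0.00023068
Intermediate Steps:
y(b) = 7/2 - b/2
R = 20 (R = 8 + 3*4 = 8 + 12 = 20)
k = 13/30 (k = 2/12 + (7/2 - ½*(-1))/15 = 2*(1/12) + (7/2 + ½)*(1/15) = ⅙ + 4*(1/15) = ⅙ + 4/15 = 13/30 ≈ 0.43333)
B = 375769/900 (B = (13/30 + 20)² = (613/30)² = 375769/900 ≈ 417.52)
((-486 - 4382)/(B + 4702))/4122 = ((-486 - 4382)/(375769/900 + 4702))/4122 = -4868/4607569/900*(1/4122) = -4868*900/4607569*(1/4122) = -4381200/4607569*1/4122 = -243400/1055133301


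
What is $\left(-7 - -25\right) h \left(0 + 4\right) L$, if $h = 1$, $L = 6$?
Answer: $432$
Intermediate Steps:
$\left(-7 - -25\right) h \left(0 + 4\right) L = \left(-7 - -25\right) 1 \left(0 + 4\right) 6 = \left(-7 + 25\right) 1 \cdot 4 \cdot 6 = 18 \cdot 4 \cdot 6 = 18 \cdot 24 = 432$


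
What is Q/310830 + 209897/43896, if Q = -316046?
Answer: 8561521549/2274032280 ≈ 3.7649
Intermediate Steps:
Q/310830 + 209897/43896 = -316046/310830 + 209897/43896 = -316046*1/310830 + 209897*(1/43896) = -158023/155415 + 209897/43896 = 8561521549/2274032280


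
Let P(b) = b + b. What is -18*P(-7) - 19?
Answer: 233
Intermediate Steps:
P(b) = 2*b
-18*P(-7) - 19 = -36*(-7) - 19 = -18*(-14) - 19 = 252 - 19 = 233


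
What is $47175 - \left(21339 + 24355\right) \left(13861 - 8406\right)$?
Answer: $-249213595$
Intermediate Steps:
$47175 - \left(21339 + 24355\right) \left(13861 - 8406\right) = 47175 - 45694 \cdot 5455 = 47175 - 249260770 = -249213595$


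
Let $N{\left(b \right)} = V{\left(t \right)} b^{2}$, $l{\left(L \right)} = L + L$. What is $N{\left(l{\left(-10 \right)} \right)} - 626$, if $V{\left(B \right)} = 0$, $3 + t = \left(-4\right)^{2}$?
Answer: $-626$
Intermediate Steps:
$t = 13$ ($t = -3 + \left(-4\right)^{2} = -3 + 16 = 13$)
$l{\left(L \right)} = 2 L$
$N{\left(b \right)} = 0$ ($N{\left(b \right)} = 0 b^{2} = 0$)
$N{\left(l{\left(-10 \right)} \right)} - 626 = 0 - 626 = -626$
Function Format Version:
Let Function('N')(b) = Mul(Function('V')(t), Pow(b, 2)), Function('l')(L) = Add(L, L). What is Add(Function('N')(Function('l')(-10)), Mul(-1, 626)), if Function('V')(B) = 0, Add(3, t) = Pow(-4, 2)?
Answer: -626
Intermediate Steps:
t = 13 (t = Add(-3, Pow(-4, 2)) = Add(-3, 16) = 13)
Function('l')(L) = Mul(2, L)
Function('N')(b) = 0 (Function('N')(b) = Mul(0, Pow(b, 2)) = 0)
Add(Function('N')(Function('l')(-10)), Mul(-1, 626)) = Add(0, Mul(-1, 626)) = Add(0, -626) = -626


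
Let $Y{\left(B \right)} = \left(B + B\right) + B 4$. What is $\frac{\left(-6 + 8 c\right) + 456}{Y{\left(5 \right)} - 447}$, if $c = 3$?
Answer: $- \frac{158}{139} \approx -1.1367$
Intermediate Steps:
$Y{\left(B \right)} = 6 B$ ($Y{\left(B \right)} = 2 B + 4 B = 6 B$)
$\frac{\left(-6 + 8 c\right) + 456}{Y{\left(5 \right)} - 447} = \frac{\left(-6 + 8 \cdot 3\right) + 456}{6 \cdot 5 - 447} = \frac{\left(-6 + 24\right) + 456}{30 - 447} = \frac{18 + 456}{-417} = 474 \left(- \frac{1}{417}\right) = - \frac{158}{139}$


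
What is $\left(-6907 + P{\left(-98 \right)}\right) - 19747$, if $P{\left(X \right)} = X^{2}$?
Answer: $-17050$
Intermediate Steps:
$\left(-6907 + P{\left(-98 \right)}\right) - 19747 = \left(-6907 + \left(-98\right)^{2}\right) - 19747 = \left(-6907 + 9604\right) - 19747 = 2697 - 19747 = -17050$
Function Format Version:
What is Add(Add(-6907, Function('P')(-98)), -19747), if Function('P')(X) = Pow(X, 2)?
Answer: -17050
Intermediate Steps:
Add(Add(-6907, Function('P')(-98)), -19747) = Add(Add(-6907, Pow(-98, 2)), -19747) = Add(Add(-6907, 9604), -19747) = Add(2697, -19747) = -17050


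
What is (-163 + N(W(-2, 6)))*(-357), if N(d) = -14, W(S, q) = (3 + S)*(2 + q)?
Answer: 63189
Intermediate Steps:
W(S, q) = (2 + q)*(3 + S)
(-163 + N(W(-2, 6)))*(-357) = (-163 - 14)*(-357) = -177*(-357) = 63189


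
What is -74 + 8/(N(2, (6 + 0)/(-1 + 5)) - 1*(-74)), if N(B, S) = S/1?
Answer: -11158/151 ≈ -73.894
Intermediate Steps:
N(B, S) = S (N(B, S) = S*1 = S)
-74 + 8/(N(2, (6 + 0)/(-1 + 5)) - 1*(-74)) = -74 + 8/((6 + 0)/(-1 + 5) - 1*(-74)) = -74 + 8/(6/4 + 74) = -74 + 8/(6*(¼) + 74) = -74 + 8/(3/2 + 74) = -74 + 8/(151/2) = -74 + (2/151)*8 = -74 + 16/151 = -11158/151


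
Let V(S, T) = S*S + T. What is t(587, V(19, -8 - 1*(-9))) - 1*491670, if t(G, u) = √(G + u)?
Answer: -491670 + √949 ≈ -4.9164e+5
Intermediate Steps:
V(S, T) = T + S² (V(S, T) = S² + T = T + S²)
t(587, V(19, -8 - 1*(-9))) - 1*491670 = √(587 + ((-8 - 1*(-9)) + 19²)) - 1*491670 = √(587 + ((-8 + 9) + 361)) - 491670 = √(587 + (1 + 361)) - 491670 = √(587 + 362) - 491670 = √949 - 491670 = -491670 + √949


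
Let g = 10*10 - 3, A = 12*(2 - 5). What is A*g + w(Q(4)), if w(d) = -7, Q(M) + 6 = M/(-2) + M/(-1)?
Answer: -3499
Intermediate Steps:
Q(M) = -6 - 3*M/2 (Q(M) = -6 + (M/(-2) + M/(-1)) = -6 + (M*(-1/2) + M*(-1)) = -6 + (-M/2 - M) = -6 - 3*M/2)
A = -36 (A = 12*(-3) = -36)
g = 97 (g = 100 - 3 = 97)
A*g + w(Q(4)) = -36*97 - 7 = -3492 - 7 = -3499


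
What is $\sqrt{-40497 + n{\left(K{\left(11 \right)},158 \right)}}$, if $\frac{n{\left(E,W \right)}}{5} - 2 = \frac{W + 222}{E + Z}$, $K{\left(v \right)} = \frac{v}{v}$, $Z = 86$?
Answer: $\frac{i \sqrt{306280803}}{87} \approx 201.16 i$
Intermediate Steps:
$K{\left(v \right)} = 1$
$n{\left(E,W \right)} = 10 + \frac{5 \left(222 + W\right)}{86 + E}$ ($n{\left(E,W \right)} = 10 + 5 \frac{W + 222}{E + 86} = 10 + 5 \frac{222 + W}{86 + E} = 10 + \frac{5 \left(222 + W\right)}{86 + E}$)
$\sqrt{-40497 + n{\left(K{\left(11 \right)},158 \right)}} = \sqrt{-40497 + \frac{5 \left(394 + 158 + 2 \cdot 1\right)}{86 + 1}} = \sqrt{-40497 + \frac{5 \left(394 + 158 + 2\right)}{87}} = \sqrt{-40497 + 5 \cdot \frac{1}{87} \cdot 554} = \sqrt{-40497 + \frac{2770}{87}} = \sqrt{- \frac{3520469}{87}} = \frac{i \sqrt{306280803}}{87}$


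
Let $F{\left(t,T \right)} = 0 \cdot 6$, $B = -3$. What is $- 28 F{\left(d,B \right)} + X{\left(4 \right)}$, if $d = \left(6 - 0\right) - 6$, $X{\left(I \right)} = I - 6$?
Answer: $-2$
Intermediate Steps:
$X{\left(I \right)} = -6 + I$
$d = 0$ ($d = \left(6 + 0\right) - 6 = 6 - 6 = 0$)
$F{\left(t,T \right)} = 0$
$- 28 F{\left(d,B \right)} + X{\left(4 \right)} = \left(-28\right) 0 + \left(-6 + 4\right) = 0 - 2 = -2$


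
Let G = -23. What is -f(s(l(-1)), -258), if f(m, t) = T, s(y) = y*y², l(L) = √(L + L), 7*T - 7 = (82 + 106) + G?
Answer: -172/7 ≈ -24.571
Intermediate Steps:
T = 172/7 (T = 1 + ((82 + 106) - 23)/7 = 1 + (188 - 23)/7 = 1 + (⅐)*165 = 1 + 165/7 = 172/7 ≈ 24.571)
l(L) = √2*√L (l(L) = √(2*L) = √2*√L)
s(y) = y³
f(m, t) = 172/7
-f(s(l(-1)), -258) = -1*172/7 = -172/7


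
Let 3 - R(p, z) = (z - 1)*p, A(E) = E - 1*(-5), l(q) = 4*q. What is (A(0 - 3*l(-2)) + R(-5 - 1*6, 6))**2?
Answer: 7569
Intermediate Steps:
A(E) = 5 + E (A(E) = E + 5 = 5 + E)
R(p, z) = 3 - p*(-1 + z) (R(p, z) = 3 - (z - 1)*p = 3 - (-1 + z)*p = 3 - p*(-1 + z))
(A(0 - 3*l(-2)) + R(-5 - 1*6, 6))**2 = ((5 + (0 - 12*(-2))) + (3 + (-5 - 1*6) - 1*(-5 - 1*6)*6))**2 = ((5 + (0 - 3*(-8))) + (3 + (-5 - 6) - 1*(-5 - 6)*6))**2 = ((5 + (0 + 24)) + (3 - 11 - 1*(-11)*6))**2 = ((5 + 24) + (3 - 11 + 66))**2 = (29 + 58)**2 = 87**2 = 7569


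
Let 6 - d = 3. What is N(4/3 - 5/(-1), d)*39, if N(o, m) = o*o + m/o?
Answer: 90220/57 ≈ 1582.8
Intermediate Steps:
d = 3 (d = 6 - 1*3 = 6 - 3 = 3)
N(o, m) = o² + m/o
N(4/3 - 5/(-1), d)*39 = ((3 + (4/3 - 5/(-1))³)/(4/3 - 5/(-1)))*39 = ((3 + (4*(⅓) - 5*(-1))³)/(4*(⅓) - 5*(-1)))*39 = ((3 + (4/3 + 5)³)/(4/3 + 5))*39 = ((3 + (19/3)³)/(19/3))*39 = (3*(3 + 6859/27)/19)*39 = ((3/19)*(6940/27))*39 = (6940/171)*39 = 90220/57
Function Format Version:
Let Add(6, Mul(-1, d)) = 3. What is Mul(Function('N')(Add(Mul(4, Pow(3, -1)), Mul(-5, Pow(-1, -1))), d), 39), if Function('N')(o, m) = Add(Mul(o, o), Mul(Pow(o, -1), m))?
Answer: Rational(90220, 57) ≈ 1582.8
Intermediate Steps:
d = 3 (d = Add(6, Mul(-1, 3)) = Add(6, -3) = 3)
Function('N')(o, m) = Add(Pow(o, 2), Mul(m, Pow(o, -1)))
Mul(Function('N')(Add(Mul(4, Pow(3, -1)), Mul(-5, Pow(-1, -1))), d), 39) = Mul(Mul(Pow(Add(Mul(4, Pow(3, -1)), Mul(-5, Pow(-1, -1))), -1), Add(3, Pow(Add(Mul(4, Pow(3, -1)), Mul(-5, Pow(-1, -1))), 3))), 39) = Mul(Mul(Pow(Add(Mul(4, Rational(1, 3)), Mul(-5, -1)), -1), Add(3, Pow(Add(Mul(4, Rational(1, 3)), Mul(-5, -1)), 3))), 39) = Mul(Mul(Pow(Add(Rational(4, 3), 5), -1), Add(3, Pow(Add(Rational(4, 3), 5), 3))), 39) = Mul(Mul(Pow(Rational(19, 3), -1), Add(3, Pow(Rational(19, 3), 3))), 39) = Mul(Mul(Rational(3, 19), Add(3, Rational(6859, 27))), 39) = Mul(Mul(Rational(3, 19), Rational(6940, 27)), 39) = Mul(Rational(6940, 171), 39) = Rational(90220, 57)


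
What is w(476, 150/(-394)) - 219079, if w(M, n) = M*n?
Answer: -43194263/197 ≈ -2.1926e+5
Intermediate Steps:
w(476, 150/(-394)) - 219079 = 476*(150/(-394)) - 219079 = 476*(150*(-1/394)) - 219079 = 476*(-75/197) - 219079 = -35700/197 - 219079 = -43194263/197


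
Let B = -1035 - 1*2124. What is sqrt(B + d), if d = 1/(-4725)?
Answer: 2*I*sqrt(78362949)/315 ≈ 56.205*I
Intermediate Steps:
B = -3159 (B = -1035 - 2124 = -3159)
d = -1/4725 ≈ -0.00021164
sqrt(B + d) = sqrt(-3159 - 1/4725) = sqrt(-14926276/4725) = 2*I*sqrt(78362949)/315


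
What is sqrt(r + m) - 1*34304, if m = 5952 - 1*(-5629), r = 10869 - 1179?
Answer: -34304 + sqrt(21271) ≈ -34158.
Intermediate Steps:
r = 9690
m = 11581 (m = 5952 + 5629 = 11581)
sqrt(r + m) - 1*34304 = sqrt(9690 + 11581) - 1*34304 = sqrt(21271) - 34304 = -34304 + sqrt(21271)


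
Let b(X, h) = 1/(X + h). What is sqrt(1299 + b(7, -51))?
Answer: sqrt(628705)/22 ≈ 36.041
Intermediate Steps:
sqrt(1299 + b(7, -51)) = sqrt(1299 + 1/(7 - 51)) = sqrt(1299 + 1/(-44)) = sqrt(1299 - 1/44) = sqrt(57155/44) = sqrt(628705)/22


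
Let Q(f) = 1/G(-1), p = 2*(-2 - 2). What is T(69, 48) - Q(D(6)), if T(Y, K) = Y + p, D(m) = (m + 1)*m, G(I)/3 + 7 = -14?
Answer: 3844/63 ≈ 61.016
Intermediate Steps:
G(I) = -63 (G(I) = -21 + 3*(-14) = -21 - 42 = -63)
p = -8 (p = 2*(-4) = -8)
D(m) = m*(1 + m) (D(m) = (1 + m)*m = m*(1 + m))
Q(f) = -1/63 (Q(f) = 1/(-63) = -1/63)
T(Y, K) = -8 + Y (T(Y, K) = Y - 8 = -8 + Y)
T(69, 48) - Q(D(6)) = (-8 + 69) - 1*(-1/63) = 61 + 1/63 = 3844/63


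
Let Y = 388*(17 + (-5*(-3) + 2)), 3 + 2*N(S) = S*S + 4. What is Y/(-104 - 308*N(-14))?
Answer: -6596/15221 ≈ -0.43335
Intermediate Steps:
N(S) = 1/2 + S**2/2 (N(S) = -3/2 + (S*S + 4)/2 = -3/2 + (S**2 + 4)/2 = -3/2 + (4 + S**2)/2 = -3/2 + (2 + S**2/2) = 1/2 + S**2/2)
Y = 13192 (Y = 388*(17 + (15 + 2)) = 388*(17 + 17) = 388*34 = 13192)
Y/(-104 - 308*N(-14)) = 13192/(-104 - 308*(1/2 + (1/2)*(-14)**2)) = 13192/(-104 - 308*(1/2 + (1/2)*196)) = 13192/(-104 - 308*(1/2 + 98)) = 13192/(-104 - 308*197/2) = 13192/(-104 - 30338) = 13192/(-30442) = 13192*(-1/30442) = -6596/15221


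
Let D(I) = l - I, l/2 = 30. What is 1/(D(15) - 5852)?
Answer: -1/5807 ≈ -0.00017221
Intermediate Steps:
l = 60 (l = 2*30 = 60)
D(I) = 60 - I
1/(D(15) - 5852) = 1/((60 - 1*15) - 5852) = 1/((60 - 15) - 5852) = 1/(45 - 5852) = 1/(-5807) = -1/5807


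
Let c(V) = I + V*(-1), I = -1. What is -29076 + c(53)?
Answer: -29130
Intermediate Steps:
c(V) = -1 - V (c(V) = -1 + V*(-1) = -1 - V)
-29076 + c(53) = -29076 + (-1 - 1*53) = -29076 + (-1 - 53) = -29076 - 54 = -29130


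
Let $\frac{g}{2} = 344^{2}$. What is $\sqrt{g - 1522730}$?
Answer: $i \sqrt{1286058} \approx 1134.0 i$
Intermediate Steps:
$g = 236672$ ($g = 2 \cdot 344^{2} = 2 \cdot 118336 = 236672$)
$\sqrt{g - 1522730} = \sqrt{236672 - 1522730} = \sqrt{-1286058} = i \sqrt{1286058}$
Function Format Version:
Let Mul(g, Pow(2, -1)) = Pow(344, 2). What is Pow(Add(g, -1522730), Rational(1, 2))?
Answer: Mul(I, Pow(1286058, Rational(1, 2))) ≈ Mul(1134.0, I)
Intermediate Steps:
g = 236672 (g = Mul(2, Pow(344, 2)) = Mul(2, 118336) = 236672)
Pow(Add(g, -1522730), Rational(1, 2)) = Pow(Add(236672, -1522730), Rational(1, 2)) = Pow(-1286058, Rational(1, 2)) = Mul(I, Pow(1286058, Rational(1, 2)))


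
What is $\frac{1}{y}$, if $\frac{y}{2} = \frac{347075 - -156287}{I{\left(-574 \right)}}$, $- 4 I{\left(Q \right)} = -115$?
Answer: $\frac{115}{4026896} \approx 2.8558 \cdot 10^{-5}$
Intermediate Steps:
$I{\left(Q \right)} = \frac{115}{4}$ ($I{\left(Q \right)} = \left(- \frac{1}{4}\right) \left(-115\right) = \frac{115}{4}$)
$y = \frac{4026896}{115}$ ($y = 2 \frac{347075 - -156287}{\frac{115}{4}} = 2 \left(347075 + 156287\right) \frac{4}{115} = 2 \cdot 503362 \cdot \frac{4}{115} = 2 \cdot \frac{2013448}{115} = \frac{4026896}{115} \approx 35017.0$)
$\frac{1}{y} = \frac{1}{\frac{4026896}{115}} = \frac{115}{4026896}$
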